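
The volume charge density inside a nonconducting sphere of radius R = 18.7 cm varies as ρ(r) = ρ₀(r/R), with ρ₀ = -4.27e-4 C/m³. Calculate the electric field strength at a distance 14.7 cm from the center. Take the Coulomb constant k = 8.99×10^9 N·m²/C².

E = 1.39×10^6 N/C

By spherical symmetry E is radial; choose a Gaussian sphere of radius r = 14.7 cm (r < R).
Q_enc = ∫₀^r ρ(r')·4πr'² dr' = (4πρ₀/R) ∫₀^r r'^3 dr' = 4πρ₀ r^4/(4·R) = -3.35×10^-6 C.
Gauss's law: E·4πr² = Q_enc/ε₀.
E = k|Q_enc|/r² = (8.99×10^9)(3.35e-6)/(0.147)² = 1.39×10^6 N/C.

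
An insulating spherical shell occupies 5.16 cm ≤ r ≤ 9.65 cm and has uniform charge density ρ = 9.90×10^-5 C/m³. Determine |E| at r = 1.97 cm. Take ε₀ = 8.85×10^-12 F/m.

E = 0 (no enclosed charge)

Take a concentric spherical Gaussian surface of radius r = 1.97 cm (r < 5.16 cm, inside the empty cavity).
No charge is enclosed, so by Gauss's law E·4πr² = 0 ⇒ E = 0.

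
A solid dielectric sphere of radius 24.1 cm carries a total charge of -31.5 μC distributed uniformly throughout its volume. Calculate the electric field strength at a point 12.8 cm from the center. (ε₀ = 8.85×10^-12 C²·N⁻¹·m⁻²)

Symmetry ⇒ E = E(r) r̂. Gaussian sphere of radius r = 12.8 cm (r < R).
Only the charge within r is enclosed: Q_enc = Q·(r/R)³ = (-31.5 μC)·(12.8 cm/24.1 cm)³ = -4.719×10^-6 C.
By Gauss's law, ∮E·dA = E·4πr² = Q_enc/ε₀.
E = |Q_enc|/(4πε₀r²) = (4.719e-6)/(4π·8.85×10^-12·(0.128)²) = 2.59×10^6 N/C.

E = 2.59e6 V/m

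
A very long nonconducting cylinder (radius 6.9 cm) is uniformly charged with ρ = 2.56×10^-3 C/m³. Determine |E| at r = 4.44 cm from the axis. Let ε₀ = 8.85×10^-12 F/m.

|E| = 6.42×10^6 V/m

Coaxial Gaussian cylinder, radius r = 4.44 cm, length L (r < R).
Enclosed charge per unit length: λ_enc = ρ·πr² = (2.56e-3)π(0.0444)² = 1.585×10^-5 C/m.
Since E is radial and uniform over the curved surface, Φ = E·2πrL = Q_enc/ε₀ = λ_enc L/ε₀.
E = |λ_enc|/(2πε₀r) = (1.585×10^-5)/(2π·8.85×10^-12·0.0444) = 6.42e6 N/C.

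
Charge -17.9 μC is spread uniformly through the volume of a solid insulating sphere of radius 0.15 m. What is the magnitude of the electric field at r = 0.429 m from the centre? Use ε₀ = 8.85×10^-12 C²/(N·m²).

E ≈ 8.75×10^5 N/C

Symmetry ⇒ E = E(r) r̂. Gaussian sphere of radius r = 0.429 m (r > R, so the entire charge is enclosed).
Q_enc = -17.9 μC = -1.79×10^-5 C.
Applying ∮E·dA = Q_enc/ε₀ with Φ = E(4πr²):
E = |Q_enc|/(4πε₀r²) = (1.79e-5)/(4π·8.85×10^-12·(0.429)²) = 8.75×10^5 N/C.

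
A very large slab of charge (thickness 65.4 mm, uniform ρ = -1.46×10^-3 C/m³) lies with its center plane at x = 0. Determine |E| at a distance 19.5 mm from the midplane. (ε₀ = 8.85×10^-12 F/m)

E = 3.22×10^6 N/C

By symmetry E is perpendicular to the slab. A Gaussian pillbox from −19.5 mm to +19.5 mm (face area A) lies entirely within the slab.
Q_enc = ρ·(2x)·A and flux = 2EA, so 2EA = 2ρxA/ε₀ ⇒ E = |ρ|x/ε₀.
E = (1.46×10^-3)(0.0195)/(8.85×10^-12) = 3.22×10^6 N/C.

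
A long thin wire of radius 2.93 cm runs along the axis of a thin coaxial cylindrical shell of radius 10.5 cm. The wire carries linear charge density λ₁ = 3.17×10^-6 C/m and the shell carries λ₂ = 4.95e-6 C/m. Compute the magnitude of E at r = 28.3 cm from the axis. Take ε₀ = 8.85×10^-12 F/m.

Coaxial Gaussian cylinder, radius r = 28.3 cm, length L (r > 10.5 cm, enclosing both).
λ_enc = λ₁ + λ₂ = (3.17e-6) + (4.95e-6) = 8.12×10^-6 C/m.
By Gauss's law (flux through the curved wall only), E·2πrL = λ_enc L/ε₀.
E = |λ_enc|/(2πε₀r) = (8.12e-6)/(2π·8.85×10^-12·0.283) = 5.16e5 N/C.

|E| ≈ 5.16×10^5 N/C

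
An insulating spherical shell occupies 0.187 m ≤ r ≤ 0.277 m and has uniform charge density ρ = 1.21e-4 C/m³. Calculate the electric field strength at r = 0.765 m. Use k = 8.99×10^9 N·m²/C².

Take a concentric spherical Gaussian surface of radius r = 0.765 m (r > 0.277 m, enclosing the whole shell).
Q_enc = ρ·(4π/3)(b³ − a³) = (1.21×10^-4)·(4π/3)·((0.277)³ − (0.187)³) = 7.458×10^-6 C.
Since E is radial and uniform over the Gaussian sphere, Φ = E·4πr² = Q_enc/ε₀.
E = k|Q_enc|/r² = (8.99×10^9)(7.458e-6)/(0.765)² = 1.15×10^5 N/C.

E ≈ 1.15×10^5 V/m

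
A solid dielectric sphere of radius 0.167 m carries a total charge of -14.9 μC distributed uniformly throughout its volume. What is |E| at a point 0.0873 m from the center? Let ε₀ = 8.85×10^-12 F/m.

Symmetry ⇒ E = E(r) r̂. Gaussian sphere of radius r = 0.0873 m (r < R).
Only the charge within r is enclosed: Q_enc = Q·(r/R)³ = (-14.9 μC)·(0.0873 m/0.167 m)³ = -2.129e-6 C.
Gauss's law: E·4πr² = Q_enc/ε₀.
E = |Q_enc|/(4πε₀r²) = (2.129×10^-6)/(4π·8.85×10^-12·(0.0873)²) = 2.51e6 N/C.

|E| = 2.51×10^6 N/C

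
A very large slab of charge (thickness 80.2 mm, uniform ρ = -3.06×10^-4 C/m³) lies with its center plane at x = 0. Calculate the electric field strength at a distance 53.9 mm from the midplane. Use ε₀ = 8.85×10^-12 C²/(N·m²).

|E| = 1.39×10^6 N/C

The point |x| = 53.9 mm lies outside the slab (half-thickness 0.0401 m). A symmetric pillbox spanning the full slab encloses Q_enc = ρ·d·A.
Flux = 2EA ⇒ E = |ρ|d/(2ε₀), independent of distance outside.
E = (3.06e-4)(0.0802)/(2·8.85×10^-12) = 1.39e6 N/C.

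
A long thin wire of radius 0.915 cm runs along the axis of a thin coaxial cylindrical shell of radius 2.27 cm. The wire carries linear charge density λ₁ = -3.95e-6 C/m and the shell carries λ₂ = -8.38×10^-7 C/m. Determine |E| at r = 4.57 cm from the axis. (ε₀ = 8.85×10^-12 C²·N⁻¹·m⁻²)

E = 1.88e6 N/C

Coaxial Gaussian cylinder, radius r = 4.57 cm, length L (r > 2.27 cm, enclosing both).
λ_enc = λ₁ + λ₂ = (-3.95e-6) + (-8.38e-7) = -4.788×10^-6 C/m.
By Gauss's law (flux through the curved wall only), E·2πrL = λ_enc L/ε₀.
E = |λ_enc|/(2πε₀r) = (4.788e-6)/(2π·8.85×10^-12·0.0457) = 1.88×10^6 N/C.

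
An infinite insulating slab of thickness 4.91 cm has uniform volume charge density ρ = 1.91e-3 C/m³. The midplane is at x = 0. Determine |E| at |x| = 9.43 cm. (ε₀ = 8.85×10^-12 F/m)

5.30e6 N/C

The point |x| = 9.43 cm lies outside the slab (half-thickness 0.02455 m). A symmetric pillbox spanning the full slab encloses Q_enc = ρ·d·A.
Flux = 2EA ⇒ E = |ρ|d/(2ε₀), independent of distance outside.
E = (1.91e-3)(0.0491)/(2·8.85×10^-12) = 5.30e6 N/C.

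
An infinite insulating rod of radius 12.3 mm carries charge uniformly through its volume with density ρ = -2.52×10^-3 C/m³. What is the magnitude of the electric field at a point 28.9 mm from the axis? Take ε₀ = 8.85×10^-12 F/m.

|E| ≈ 7.45e5 N/C

Take a coaxial cylindrical Gaussian surface of radius r = 28.9 mm and length L (r > 12.3 mm, full cross-section enclosed).
λ_enc = ρ·πR² = (-2.52e-3)π(0.0123)² = -1.198×10^-6 C/m.
By Gauss's law (flux through the curved wall only), E·2πrL = λ_enc L/ε₀.
E = |λ_enc|/(2πε₀r) = (1.198×10^-6)/(2π·8.85×10^-12·0.0289) = 7.45×10^5 N/C.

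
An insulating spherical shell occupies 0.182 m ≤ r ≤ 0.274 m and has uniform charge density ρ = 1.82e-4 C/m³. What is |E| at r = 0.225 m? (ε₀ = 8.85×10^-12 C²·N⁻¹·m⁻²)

7.26e5 N/C

Take a concentric spherical Gaussian surface of radius r = 0.225 m (within the shell material, 0.182 m < r < 0.274 m).
Only the shell between 0.182 m and r is enclosed: Q_enc = ρ·(4π/3)(r³ − a³) = (1.82×10^-4)·(4π/3)·((0.225)³ − (0.182)³) = 4.088×10^-6 C.
Gauss's law: E·4πr² = Q_enc/ε₀.
E = |Q_enc|/(4πε₀r²) = (4.088×10^-6)/(4π·8.85×10^-12·(0.225)²) = 7.26×10^5 N/C.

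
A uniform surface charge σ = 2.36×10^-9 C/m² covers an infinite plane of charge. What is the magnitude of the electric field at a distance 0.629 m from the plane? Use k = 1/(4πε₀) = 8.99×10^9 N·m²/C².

By planar symmetry E is perpendicular to the sheet and uniform; use a Gaussian pillbox with flat faces of area A on each side of the sheet.
Only the two end caps contribute flux: Φ = 2EA. With Q_enc = σA, Gauss's law gives E = |σ|/(2ε₀).
E = 2πk|σ| = 2π(8.99×10^9)(2.36×10^-9) = 133 N/C.

E = 133 N/C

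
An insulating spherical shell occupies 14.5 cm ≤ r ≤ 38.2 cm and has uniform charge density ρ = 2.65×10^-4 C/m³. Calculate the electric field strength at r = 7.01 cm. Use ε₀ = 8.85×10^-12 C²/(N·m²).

E = 0

Use a concentric Gaussian sphere at r = 7.01 cm (r < 14.5 cm, inside the empty cavity).
No charge is enclosed, so by Gauss's law E·4πr² = 0 ⇒ E = 0.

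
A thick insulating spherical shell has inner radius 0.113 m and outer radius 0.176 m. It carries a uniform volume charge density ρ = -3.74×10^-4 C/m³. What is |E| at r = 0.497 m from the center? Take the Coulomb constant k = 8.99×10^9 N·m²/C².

|E| = 2.29×10^5 N/C

Symmetry ⇒ E = E(r) r̂. Gaussian sphere of radius r = 0.497 m (r > 0.176 m, enclosing the whole shell).
Q_enc = ρ·(4π/3)(b³ − a³) = (-3.74×10^-4)·(4π/3)·((0.176)³ − (0.113)³) = -6.28e-6 C.
Applying ∮E·dA = Q_enc/ε₀ with Φ = E(4πr²):
E = k|Q_enc|/r² = (8.99×10^9)(6.28×10^-6)/(0.497)² = 2.29×10^5 N/C.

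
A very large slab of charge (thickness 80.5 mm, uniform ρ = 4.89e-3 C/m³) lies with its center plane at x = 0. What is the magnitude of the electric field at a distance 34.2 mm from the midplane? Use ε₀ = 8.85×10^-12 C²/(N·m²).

By symmetry E is perpendicular to the slab. A Gaussian pillbox from −34.2 mm to +34.2 mm (face area A) lies entirely within the slab.
Q_enc = ρ·(2x)·A and flux = 2EA, so 2EA = 2ρxA/ε₀ ⇒ E = |ρ|x/ε₀.
E = (4.89×10^-3)(0.0342)/(8.85×10^-12) = 1.89×10^7 N/C.

E = 1.89×10^7 N/C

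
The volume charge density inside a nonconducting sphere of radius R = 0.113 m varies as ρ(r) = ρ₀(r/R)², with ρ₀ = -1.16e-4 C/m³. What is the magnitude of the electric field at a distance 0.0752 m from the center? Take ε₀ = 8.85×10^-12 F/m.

E ≈ 8.73e4 N/C

Symmetry ⇒ E = E(r) r̂. Gaussian sphere of radius r = 0.0752 m (r < R).
Integrate the density: Q_enc = 4π ∫₀^r ρ₀(r'/R)^2 r'² dr' = 4πρ₀ r^5/(5·R²) = -5.491×10^-8 C.
By Gauss's law, ∮E·dA = E·4πr² = Q_enc/ε₀.
E = |Q_enc|/(4πε₀r²) = (5.491e-8)/(4π·8.85×10^-12·(0.0752)²) = 8.73e4 N/C.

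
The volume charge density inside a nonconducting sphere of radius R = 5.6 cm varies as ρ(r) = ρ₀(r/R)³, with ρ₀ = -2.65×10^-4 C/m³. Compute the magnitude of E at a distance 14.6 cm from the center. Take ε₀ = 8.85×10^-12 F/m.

4.11e4 V/m

Use a concentric Gaussian sphere at r = 14.6 cm (r > R, all charge enclosed).
Q_enc = 4π ∫₀^R ρ₀(r'/R)^3 r'² dr' = 4πρ₀R³/6 = -9.747×10^-8 C.
Applying ∮E·dA = Q_enc/ε₀ with Φ = E(4πr²):
E = |Q_enc|/(4πε₀r²) = (9.747e-8)/(4π·8.85×10^-12·(0.146)²) = 4.11×10^4 N/C.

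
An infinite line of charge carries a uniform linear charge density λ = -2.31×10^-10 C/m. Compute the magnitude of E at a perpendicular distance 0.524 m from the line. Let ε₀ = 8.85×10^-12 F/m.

|E| ≈ 7.93 N/C

Choose a coaxial cylinder of radius r = 0.524 m (arbitrary length L) as the Gaussian surface.
Q_enc = λL, so λ_enc = -2.31×10^-10 C/m.
Since E is radial and uniform over the curved surface, Φ = E·2πrL = Q_enc/ε₀ = λ_enc L/ε₀.
E = |λ_enc|/(2πε₀r) = (2.31e-10)/(2π·8.85×10^-12·0.524) = 7.93 N/C.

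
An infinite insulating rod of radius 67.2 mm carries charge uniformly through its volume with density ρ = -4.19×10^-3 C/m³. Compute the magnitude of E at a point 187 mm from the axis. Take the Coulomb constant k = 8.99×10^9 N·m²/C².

Take a coaxial cylindrical Gaussian surface of radius r = 187 mm and length L (r > 67.2 mm, full cross-section enclosed).
λ_enc = ρ·πR² = (-4.19×10^-3)π(0.0672)² = -5.944×10^-5 C/m.
Applying ∮E·dA = Q_enc/ε₀ with the end caps contributing no flux:
E = 2k|λ_enc|/r = 2(8.99×10^9)(5.944e-5)/(0.187) = 5.72×10^6 N/C.

5.72e6 N/C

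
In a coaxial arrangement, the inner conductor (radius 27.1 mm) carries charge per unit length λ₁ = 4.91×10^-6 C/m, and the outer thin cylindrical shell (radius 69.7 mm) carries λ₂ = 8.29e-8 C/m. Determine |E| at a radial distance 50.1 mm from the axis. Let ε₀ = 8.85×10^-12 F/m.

|E| = 1.76×10^6 N/C

Coaxial Gaussian cylinder, radius r = 50.1 mm, length L (between the conductors, 27.1 mm < r < 69.7 mm).
Only the inner wire is enclosed; the outer shell contributes nothing inside itself. λ_enc = λ₁ = 4.91e-6 C/m.
Applying ∮E·dA = Q_enc/ε₀ with the end caps contributing no flux:
E = |λ_enc|/(2πε₀r) = (4.91×10^-6)/(2π·8.85×10^-12·0.0501) = 1.76e6 N/C.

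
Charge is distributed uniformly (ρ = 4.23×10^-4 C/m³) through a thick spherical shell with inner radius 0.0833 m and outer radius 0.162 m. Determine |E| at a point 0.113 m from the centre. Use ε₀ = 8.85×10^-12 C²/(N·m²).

Symmetry ⇒ E = E(r) r̂. Gaussian sphere of radius r = 0.113 m (within the shell material, 0.0833 m < r < 0.162 m).
Only the shell between 0.0833 m and r is enclosed: Q_enc = ρ·(4π/3)(r³ − a³) = (4.23×10^-4)·(4π/3)·((0.113)³ − (0.0833)³) = 1.532e-6 C.
Since E is radial and uniform over the Gaussian sphere, Φ = E·4πr² = Q_enc/ε₀.
E = |Q_enc|/(4πε₀r²) = (1.532e-6)/(4π·8.85×10^-12·(0.113)²) = 1.08e6 N/C.

E ≈ 1.08e6 N/C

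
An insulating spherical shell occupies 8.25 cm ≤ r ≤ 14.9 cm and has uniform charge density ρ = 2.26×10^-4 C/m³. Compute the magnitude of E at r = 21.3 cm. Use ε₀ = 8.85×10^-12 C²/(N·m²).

|E| = 5.15×10^5 N/C

Symmetry ⇒ E = E(r) r̂. Gaussian sphere of radius r = 21.3 cm (r > 14.9 cm, enclosing the whole shell).
Q_enc = ρ·(4π/3)(b³ − a³) = (2.26e-4)·(4π/3)·((0.149)³ − (0.0825)³) = 2.60e-6 C.
By Gauss's law, ∮E·dA = E·4πr² = Q_enc/ε₀.
E = |Q_enc|/(4πε₀r²) = (2.60e-6)/(4π·8.85×10^-12·(0.213)²) = 5.15×10^5 N/C.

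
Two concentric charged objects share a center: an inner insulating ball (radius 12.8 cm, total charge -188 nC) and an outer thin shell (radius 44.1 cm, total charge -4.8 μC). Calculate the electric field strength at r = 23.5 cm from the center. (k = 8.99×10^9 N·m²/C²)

E = 3.06×10^4 N/C

Take a concentric spherical Gaussian surface of radius r = 23.5 cm (between the bodies, 12.8 cm < r < 44.1 cm).
Only the inner charge is enclosed; the outer shell contributes nothing inside itself. Q_enc = -188 nC = -1.88×10^-7 C.
Gauss's law: E·4πr² = Q_enc/ε₀.
E = k|Q_enc|/r² = (8.99×10^9)(1.88×10^-7)/(0.235)² = 3.06e4 N/C.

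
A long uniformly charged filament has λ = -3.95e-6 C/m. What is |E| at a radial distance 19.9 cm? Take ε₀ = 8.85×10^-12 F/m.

|E| = 3.57e5 N/C

By cylindrical symmetry E is radial; use a coaxial Gaussian cylinder of radius 19.9 cm and length L.
Q_enc = λL, so λ_enc = -3.95×10^-6 C/m.
Since E is radial and uniform over the curved surface, Φ = E·2πrL = Q_enc/ε₀ = λ_enc L/ε₀.
E = |λ_enc|/(2πε₀r) = (3.95×10^-6)/(2π·8.85×10^-12·0.199) = 3.57e5 N/C.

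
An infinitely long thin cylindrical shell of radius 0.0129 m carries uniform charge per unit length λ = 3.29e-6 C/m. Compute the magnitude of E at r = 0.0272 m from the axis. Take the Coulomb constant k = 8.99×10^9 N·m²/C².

2.17×10^6 V/m

By cylindrical symmetry E is radial; use a coaxial Gaussian cylinder of radius 0.0272 m and length L (r > 0.0129 m).
The full line charge is enclosed: λ_enc = 3.29e-6 C/m.
Since E is radial and uniform over the curved surface, Φ = E·2πrL = Q_enc/ε₀ = λ_enc L/ε₀.
E = 2k|λ_enc|/r = 2(8.99×10^9)(3.29×10^-6)/(0.0272) = 2.17×10^6 N/C.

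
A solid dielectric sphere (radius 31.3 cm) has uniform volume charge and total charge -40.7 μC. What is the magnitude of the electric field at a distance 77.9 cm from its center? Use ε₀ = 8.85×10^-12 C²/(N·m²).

Symmetry ⇒ E = E(r) r̂. Gaussian sphere of radius r = 77.9 cm (r > R, so the entire charge is enclosed).
Q_enc = -40.7 μC = -4.07×10^-5 C.
Applying ∮E·dA = Q_enc/ε₀ with Φ = E(4πr²):
E = |Q_enc|/(4πε₀r²) = (4.07×10^-5)/(4π·8.85×10^-12·(0.779)²) = 6.03×10^5 N/C.

E = 6.03×10^5 N/C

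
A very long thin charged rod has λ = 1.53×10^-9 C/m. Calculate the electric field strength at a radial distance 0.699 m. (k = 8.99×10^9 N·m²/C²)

Take a coaxial cylindrical Gaussian surface of radius r = 0.699 m and length L.
Q_enc = λL, so λ_enc = 1.53×10^-9 C/m.
Since E is radial and uniform over the curved surface, Φ = E·2πrL = Q_enc/ε₀ = λ_enc L/ε₀.
E = 2k|λ_enc|/r = 2(8.99×10^9)(1.53×10^-9)/(0.699) = 39.4 N/C.

E = 39.4 N/C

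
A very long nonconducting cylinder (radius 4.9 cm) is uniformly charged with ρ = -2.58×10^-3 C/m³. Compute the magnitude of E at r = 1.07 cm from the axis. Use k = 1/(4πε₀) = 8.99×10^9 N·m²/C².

|E| ≈ 1.56×10^6 N/C

Coaxial Gaussian cylinder, radius r = 1.07 cm, length L (r < R).
Charge inside radius r per length L is ρ·πr²·L, so λ_enc = ρπr² = -9.28×10^-7 C/m.
Gauss's law: E·2πrL = λ_enc L/ε₀.
E = 2k|λ_enc|/r = 2(8.99×10^9)(9.28×10^-7)/(0.0107) = 1.56e6 N/C.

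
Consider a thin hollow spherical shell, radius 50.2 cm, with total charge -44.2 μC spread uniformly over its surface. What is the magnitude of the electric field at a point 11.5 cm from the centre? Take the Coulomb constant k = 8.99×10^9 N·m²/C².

E = 0 (no enclosed charge)

Use a concentric Gaussian sphere at r = 11.5 cm (inside the shell, r < 50.2 cm).
All the charge is outside the Gaussian surface: Q_enc = 0, hence E = 0 everywhere inside the shell.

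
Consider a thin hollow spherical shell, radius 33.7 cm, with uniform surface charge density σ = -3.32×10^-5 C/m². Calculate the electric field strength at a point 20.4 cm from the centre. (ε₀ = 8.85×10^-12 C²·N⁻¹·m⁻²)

|E| = 0 N/C

Take a concentric spherical Gaussian surface of radius r = 20.4 cm (inside the shell, r < 33.7 cm).
No charge lies within this surface, so Q_enc = 0 and Gauss's law gives E·4πr² = 0 ⇒ E = 0.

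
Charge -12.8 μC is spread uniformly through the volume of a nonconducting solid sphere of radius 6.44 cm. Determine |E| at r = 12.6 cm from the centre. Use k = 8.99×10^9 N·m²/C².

By spherical symmetry E is radial; choose a Gaussian sphere of radius r = 12.6 cm (r > R, so the entire charge is enclosed).
Q_enc = -12.8 μC = -1.28e-5 C.
Since E is radial and uniform over the Gaussian sphere, Φ = E·4πr² = Q_enc/ε₀.
E = k|Q_enc|/r² = (8.99×10^9)(1.28×10^-5)/(0.126)² = 7.25×10^6 N/C.

E ≈ 7.25×10^6 N/C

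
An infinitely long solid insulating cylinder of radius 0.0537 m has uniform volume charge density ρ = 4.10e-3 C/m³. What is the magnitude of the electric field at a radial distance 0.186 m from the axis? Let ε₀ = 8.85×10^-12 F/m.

E = 3.59×10^6 N/C

Coaxial Gaussian cylinder, radius r = 0.186 m, length L (r > 0.0537 m, full cross-section enclosed).
λ_enc = ρ·πR² = (4.10×10^-3)π(0.0537)² = 3.714×10^-5 C/m.
Applying ∮E·dA = Q_enc/ε₀ with the end caps contributing no flux:
E = |λ_enc|/(2πε₀r) = (3.714×10^-5)/(2π·8.85×10^-12·0.186) = 3.59×10^6 N/C.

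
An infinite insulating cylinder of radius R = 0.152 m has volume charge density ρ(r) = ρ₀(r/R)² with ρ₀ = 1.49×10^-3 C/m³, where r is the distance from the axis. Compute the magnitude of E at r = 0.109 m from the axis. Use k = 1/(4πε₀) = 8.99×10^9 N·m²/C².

|E| ≈ 2.36e6 V/m

By cylindrical symmetry E is radial; use a coaxial Gaussian cylinder of radius 0.109 m and length L (r < R).
λ_enc = ∫₀^r ρ(r')·2πr' dr' = (2πρ₀/R²)·r^4/4 = 1.43e-5 C/m.
Applying ∮E·dA = Q_enc/ε₀ with the end caps contributing no flux:
E = 2k|λ_enc|/r = 2(8.99×10^9)(1.43e-5)/(0.109) = 2.36×10^6 N/C.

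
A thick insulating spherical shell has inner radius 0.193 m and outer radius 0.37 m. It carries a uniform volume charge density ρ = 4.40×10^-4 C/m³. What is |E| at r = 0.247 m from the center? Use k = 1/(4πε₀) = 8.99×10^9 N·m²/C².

|E| ≈ 2.14×10^6 V/m

Take a concentric spherical Gaussian surface of radius r = 0.247 m (within the shell material, 0.193 m < r < 0.37 m).
Only the shell between 0.193 m and r is enclosed: Q_enc = ρ·(4π/3)(r³ − a³) = (4.40×10^-4)·(4π/3)·((0.247)³ − (0.193)³) = 1.452×10^-5 C.
By Gauss's law, ∮E·dA = E·4πr² = Q_enc/ε₀.
E = k|Q_enc|/r² = (8.99×10^9)(1.452×10^-5)/(0.247)² = 2.14×10^6 N/C.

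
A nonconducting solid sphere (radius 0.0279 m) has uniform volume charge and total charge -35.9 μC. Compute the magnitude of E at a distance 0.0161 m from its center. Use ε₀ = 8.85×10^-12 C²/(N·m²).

Take a concentric spherical Gaussian surface of radius r = 0.0161 m (r < R).
For a uniform sphere the enclosed fraction is (r/R)³, so Q_enc = (-35.9 μC)(0.0161/0.0279)³ = -6.899e-6 C.
Applying ∮E·dA = Q_enc/ε₀ with Φ = E(4πr²):
E = |Q_enc|/(4πε₀r²) = (6.899×10^-6)/(4π·8.85×10^-12·(0.0161)²) = 2.39×10^8 N/C.

|E| ≈ 2.39e8 N/C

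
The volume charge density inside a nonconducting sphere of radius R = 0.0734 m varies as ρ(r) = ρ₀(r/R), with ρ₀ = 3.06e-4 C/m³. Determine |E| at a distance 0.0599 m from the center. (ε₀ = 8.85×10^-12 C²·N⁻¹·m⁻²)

Take a concentric spherical Gaussian surface of radius r = 0.0599 m (r < R).
Q_enc = ∫₀^r ρ(r')·4πr'² dr' = (4πρ₀/R) ∫₀^r r'^3 dr' = 4πρ₀ r^4/(4·R) = 1.686e-7 C.
Gauss's law: E·4πr² = Q_enc/ε₀.
E = |Q_enc|/(4πε₀r²) = (1.686×10^-7)/(4π·8.85×10^-12·(0.0599)²) = 4.23e5 N/C.

E = 4.23×10^5 N/C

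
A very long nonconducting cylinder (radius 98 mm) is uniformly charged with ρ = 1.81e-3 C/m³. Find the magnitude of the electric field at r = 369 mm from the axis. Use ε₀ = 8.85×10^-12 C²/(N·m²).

Coaxial Gaussian cylinder, radius r = 369 mm, length L (r > 98 mm, full cross-section enclosed).
λ_enc = ρ·πR² = (1.81×10^-3)π(0.098)² = 5.461×10^-5 C/m.
Since E is radial and uniform over the curved surface, Φ = E·2πrL = Q_enc/ε₀ = λ_enc L/ε₀.
E = |λ_enc|/(2πε₀r) = (5.461e-5)/(2π·8.85×10^-12·0.369) = 2.66×10^6 N/C.

E = 2.66×10^6 N/C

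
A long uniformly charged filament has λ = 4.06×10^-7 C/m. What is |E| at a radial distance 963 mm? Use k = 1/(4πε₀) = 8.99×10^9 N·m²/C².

E ≈ 7.58e3 V/m

Coaxial Gaussian cylinder, radius r = 963 mm, length L.
Q_enc = λL, so λ_enc = 4.06e-7 C/m.
Applying ∮E·dA = Q_enc/ε₀ with the end caps contributing no flux:
E = 2k|λ_enc|/r = 2(8.99×10^9)(4.06e-7)/(0.963) = 7.58×10^3 N/C.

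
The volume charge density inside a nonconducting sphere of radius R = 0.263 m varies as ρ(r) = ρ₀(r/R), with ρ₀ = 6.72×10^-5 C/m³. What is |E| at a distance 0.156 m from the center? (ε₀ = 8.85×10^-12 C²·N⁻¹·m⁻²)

|E| = 1.76×10^5 N/C

By spherical symmetry E is radial; choose a Gaussian sphere of radius r = 0.156 m (r < R).
Q_enc = ∫₀^r ρ(r')·4πr'² dr' = (4πρ₀/R) ∫₀^r r'^3 dr' = 4πρ₀ r^4/(4·R) = 4.754e-7 C.
By Gauss's law, ∮E·dA = E·4πr² = Q_enc/ε₀.
E = |Q_enc|/(4πε₀r²) = (4.754×10^-7)/(4π·8.85×10^-12·(0.156)²) = 1.76e5 N/C.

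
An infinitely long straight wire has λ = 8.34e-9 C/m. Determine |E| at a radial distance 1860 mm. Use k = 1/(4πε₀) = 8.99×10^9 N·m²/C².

E = 80.6 V/m

Coaxial Gaussian cylinder, radius r = 1860 mm, length L.
Q_enc = λL, so λ_enc = 8.34×10^-9 C/m.
Applying ∮E·dA = Q_enc/ε₀ with the end caps contributing no flux:
E = 2k|λ_enc|/r = 2(8.99×10^9)(8.34×10^-9)/(1.86) = 80.6 N/C.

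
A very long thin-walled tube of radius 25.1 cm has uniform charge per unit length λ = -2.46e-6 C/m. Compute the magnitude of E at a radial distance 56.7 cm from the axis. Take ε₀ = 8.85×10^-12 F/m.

E ≈ 7.80×10^4 N/C

Coaxial Gaussian cylinder, radius r = 56.7 cm, length L (r > 25.1 cm).
The full line charge is enclosed: λ_enc = -2.46e-6 C/m.
By Gauss's law (flux through the curved wall only), E·2πrL = λ_enc L/ε₀.
E = |λ_enc|/(2πε₀r) = (2.46e-6)/(2π·8.85×10^-12·0.567) = 7.80e4 N/C.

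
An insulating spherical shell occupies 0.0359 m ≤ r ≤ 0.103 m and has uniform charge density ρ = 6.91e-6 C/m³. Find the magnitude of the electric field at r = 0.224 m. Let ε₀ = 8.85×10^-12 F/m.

Symmetry ⇒ E = E(r) r̂. Gaussian sphere of radius r = 0.224 m (r > 0.103 m, enclosing the whole shell).
Q_enc = ρ·(4π/3)(b³ − a³) = (6.91×10^-6)·(4π/3)·((0.103)³ − (0.0359)³) = 3.029×10^-8 C.
Applying ∮E·dA = Q_enc/ε₀ with Φ = E(4πr²):
E = |Q_enc|/(4πε₀r²) = (3.029e-8)/(4π·8.85×10^-12·(0.224)²) = 5.43e3 N/C.

|E| ≈ 5.43e3 N/C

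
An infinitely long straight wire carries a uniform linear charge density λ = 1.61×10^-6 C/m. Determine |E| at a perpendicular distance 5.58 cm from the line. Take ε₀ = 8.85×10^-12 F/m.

|E| = 5.19e5 N/C

By cylindrical symmetry E is radial; use a coaxial Gaussian cylinder of radius 5.58 cm and length L.
Q_enc = λL, so λ_enc = 1.61×10^-6 C/m.
Since E is radial and uniform over the curved surface, Φ = E·2πrL = Q_enc/ε₀ = λ_enc L/ε₀.
E = |λ_enc|/(2πε₀r) = (1.61e-6)/(2π·8.85×10^-12·0.0558) = 5.19×10^5 N/C.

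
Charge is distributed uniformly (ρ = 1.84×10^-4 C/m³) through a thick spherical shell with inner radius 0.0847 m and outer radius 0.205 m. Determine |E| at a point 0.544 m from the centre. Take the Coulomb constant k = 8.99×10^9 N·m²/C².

Take a concentric spherical Gaussian surface of radius r = 0.544 m (r > 0.205 m, enclosing the whole shell).
Q_enc = ρ·(4π/3)(b³ − a³) = (1.84e-4)·(4π/3)·((0.205)³ − (0.0847)³) = 6.172×10^-6 C.
Since E is radial and uniform over the Gaussian sphere, Φ = E·4πr² = Q_enc/ε₀.
E = k|Q_enc|/r² = (8.99×10^9)(6.172×10^-6)/(0.544)² = 1.87e5 N/C.

E = 1.87×10^5 N/C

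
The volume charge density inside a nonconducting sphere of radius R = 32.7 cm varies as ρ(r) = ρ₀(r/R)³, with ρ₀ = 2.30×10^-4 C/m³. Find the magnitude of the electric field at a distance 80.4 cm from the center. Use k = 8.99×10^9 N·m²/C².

Take a concentric spherical Gaussian surface of radius r = 80.4 cm (r > R, all charge enclosed).
Q_enc = 4π ∫₀^R ρ₀(r'/R)^3 r'² dr' = 4πρ₀R³/6 = 1.684×10^-5 C.
Since E is radial and uniform over the Gaussian sphere, Φ = E·4πr² = Q_enc/ε₀.
E = k|Q_enc|/r² = (8.99×10^9)(1.684×10^-5)/(0.804)² = 2.34×10^5 N/C.

|E| = 2.34×10^5 V/m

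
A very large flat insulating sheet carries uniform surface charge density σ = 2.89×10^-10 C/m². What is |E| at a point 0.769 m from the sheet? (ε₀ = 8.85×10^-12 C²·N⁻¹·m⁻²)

By planar symmetry E is perpendicular to the sheet and uniform; use a Gaussian pillbox with flat faces of area A on each side of the sheet.
Only the two end caps contribute flux: Φ = 2EA. With Q_enc = σA, Gauss's law gives E = |σ|/(2ε₀).
E = |σ|/(2ε₀) = (2.89×10^-10)/(2·8.85×10^-12) = 16.3 N/C.

16.3 N/C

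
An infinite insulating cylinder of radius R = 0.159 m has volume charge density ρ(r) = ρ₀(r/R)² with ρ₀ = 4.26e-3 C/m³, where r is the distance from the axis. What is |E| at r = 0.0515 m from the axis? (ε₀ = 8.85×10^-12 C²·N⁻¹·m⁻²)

Coaxial Gaussian cylinder, radius r = 0.0515 m, length L (r < R).
Integrating ρ over the cross-section to radius r: λ_enc = (2πρ₀/R²) ∫₀^r r'^3 dr' = 2πρ₀ r^4/(4·R²) = 1.862e-6 C/m.
Gauss's law: E·2πrL = λ_enc L/ε₀.
E = |λ_enc|/(2πε₀r) = (1.862×10^-6)/(2π·8.85×10^-12·0.0515) = 6.50×10^5 N/C.

|E| ≈ 6.50e5 N/C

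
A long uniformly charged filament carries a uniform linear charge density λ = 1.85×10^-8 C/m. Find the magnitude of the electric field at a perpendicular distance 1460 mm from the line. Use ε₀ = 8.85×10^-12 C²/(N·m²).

|E| = 228 N/C

Coaxial Gaussian cylinder, radius r = 1460 mm, length L.
Q_enc = λL, so λ_enc = 1.85×10^-8 C/m.
Gauss's law: E·2πrL = λ_enc L/ε₀.
E = |λ_enc|/(2πε₀r) = (1.85e-8)/(2π·8.85×10^-12·1.46) = 228 N/C.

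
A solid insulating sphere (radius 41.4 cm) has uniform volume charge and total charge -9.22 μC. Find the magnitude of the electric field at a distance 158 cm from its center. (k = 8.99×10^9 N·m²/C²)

E ≈ 3.32×10^4 V/m

By spherical symmetry E is radial; choose a Gaussian sphere of radius r = 158 cm (r > R, so the entire charge is enclosed).
Q_enc = -9.22 μC = -9.22e-6 C.
By Gauss's law, ∮E·dA = E·4πr² = Q_enc/ε₀.
E = k|Q_enc|/r² = (8.99×10^9)(9.22×10^-6)/(1.58)² = 3.32e4 N/C.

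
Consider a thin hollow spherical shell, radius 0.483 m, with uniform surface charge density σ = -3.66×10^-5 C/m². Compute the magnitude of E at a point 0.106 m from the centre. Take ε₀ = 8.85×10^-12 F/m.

Symmetry ⇒ E = E(r) r̂. Gaussian sphere of radius r = 0.106 m (inside the shell, r < 0.483 m).
No charge lies within this surface, so Q_enc = 0 and Gauss's law gives E·4πr² = 0 ⇒ E = 0.

|E| = 0 N/C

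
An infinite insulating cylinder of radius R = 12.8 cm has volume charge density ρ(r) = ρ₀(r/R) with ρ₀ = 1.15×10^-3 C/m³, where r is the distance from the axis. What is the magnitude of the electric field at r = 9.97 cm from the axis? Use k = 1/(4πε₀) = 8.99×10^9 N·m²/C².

|E| ≈ 3.36e6 N/C

Take a coaxial cylindrical Gaussian surface of radius r = 9.97 cm and length L (r < R).
λ_enc = ∫₀^r ρ(r')·2πr' dr' = (2πρ₀/R)·r^3/3 = 1.865×10^-5 C/m.
Gauss's law: E·2πrL = λ_enc L/ε₀.
E = 2k|λ_enc|/r = 2(8.99×10^9)(1.865e-5)/(0.0997) = 3.36e6 N/C.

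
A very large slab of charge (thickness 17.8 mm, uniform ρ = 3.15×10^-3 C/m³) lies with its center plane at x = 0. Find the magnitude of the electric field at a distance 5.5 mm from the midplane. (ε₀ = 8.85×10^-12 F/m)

By symmetry E is perpendicular to the slab. A Gaussian pillbox from −5.5 mm to +5.5 mm (face area A) lies entirely within the slab.
Q_enc = ρ·(2x)·A and flux = 2EA, so 2EA = 2ρxA/ε₀ ⇒ E = |ρ|x/ε₀.
E = (3.15e-3)(0.0055)/(8.85×10^-12) = 1.96×10^6 N/C.

E = 1.96×10^6 N/C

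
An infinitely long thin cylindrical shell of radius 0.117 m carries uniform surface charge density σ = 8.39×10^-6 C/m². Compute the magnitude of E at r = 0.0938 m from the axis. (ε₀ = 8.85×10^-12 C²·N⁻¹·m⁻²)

Coaxial Gaussian cylinder, radius r = 0.0938 m, length L (r < 0.117 m, inside the shell).
All the surface charge lies outside this cylinder: Q_enc = 0, hence E = 0.

|E| = 0 N/C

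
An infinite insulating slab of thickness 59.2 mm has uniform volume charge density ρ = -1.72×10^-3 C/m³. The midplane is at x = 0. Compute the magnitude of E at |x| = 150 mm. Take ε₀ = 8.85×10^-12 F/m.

E = 5.75×10^6 V/m

The point |x| = 150 mm lies outside the slab (half-thickness 0.0296 m). A symmetric pillbox spanning the full slab encloses Q_enc = ρ·d·A.
Flux = 2EA ⇒ E = |ρ|d/(2ε₀), independent of distance outside.
E = (1.72e-3)(0.0592)/(2·8.85×10^-12) = 5.75×10^6 N/C.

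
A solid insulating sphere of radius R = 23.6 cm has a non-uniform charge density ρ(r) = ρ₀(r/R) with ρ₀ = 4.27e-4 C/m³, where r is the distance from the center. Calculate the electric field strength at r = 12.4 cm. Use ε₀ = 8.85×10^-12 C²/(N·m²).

7.86×10^5 N/C

Take a concentric spherical Gaussian surface of radius r = 12.4 cm (r < R).
Q_enc = ∫₀^r ρ(r')·4πr'² dr' = (4πρ₀/R) ∫₀^r r'^3 dr' = 4πρ₀ r^4/(4·R) = 1.344e-6 C.
By Gauss's law, ∮E·dA = E·4πr² = Q_enc/ε₀.
E = |Q_enc|/(4πε₀r²) = (1.344e-6)/(4π·8.85×10^-12·(0.124)²) = 7.86e5 N/C.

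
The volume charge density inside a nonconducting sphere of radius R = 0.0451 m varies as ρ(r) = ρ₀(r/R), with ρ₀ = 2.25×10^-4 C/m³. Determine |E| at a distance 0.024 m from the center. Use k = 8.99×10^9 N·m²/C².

Symmetry ⇒ E = E(r) r̂. Gaussian sphere of radius r = 0.024 m (r < R).
Integrate the density: Q_enc = 4π ∫₀^r ρ₀(r'/R)^1 r'² dr' = 4πρ₀ r^4/(4·R) = 5.20e-9 C.
Since E is radial and uniform over the Gaussian sphere, Φ = E·4πr² = Q_enc/ε₀.
E = k|Q_enc|/r² = (8.99×10^9)(5.20e-9)/(0.024)² = 8.12e4 N/C.

E = 8.12×10^4 N/C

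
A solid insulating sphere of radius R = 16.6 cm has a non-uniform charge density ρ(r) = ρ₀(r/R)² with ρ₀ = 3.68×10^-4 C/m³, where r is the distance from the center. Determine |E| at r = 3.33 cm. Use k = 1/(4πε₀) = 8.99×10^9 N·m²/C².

E = 1.11×10^4 V/m

Symmetry ⇒ E = E(r) r̂. Gaussian sphere of radius r = 3.33 cm (r < R).
Integrate the density: Q_enc = 4π ∫₀^r ρ₀(r'/R)^2 r'² dr' = 4πρ₀ r^5/(5·R²) = 1.374×10^-9 C.
Gauss's law: E·4πr² = Q_enc/ε₀.
E = k|Q_enc|/r² = (8.99×10^9)(1.374×10^-9)/(0.0333)² = 1.11×10^4 N/C.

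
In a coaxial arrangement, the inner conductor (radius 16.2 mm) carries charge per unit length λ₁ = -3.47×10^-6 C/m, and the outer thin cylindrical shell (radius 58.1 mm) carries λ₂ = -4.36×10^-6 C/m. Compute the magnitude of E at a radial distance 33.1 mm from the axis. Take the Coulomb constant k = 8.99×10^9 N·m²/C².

Take a coaxial cylindrical Gaussian surface of radius r = 33.1 mm and length L (between the conductors, 16.2 mm < r < 58.1 mm).
The shell at 58.1 mm lies outside the Gaussian surface, so λ_enc = λ₁ = -3.47×10^-6 C/m.
Gauss's law: E·2πrL = λ_enc L/ε₀.
E = 2k|λ_enc|/r = 2(8.99×10^9)(3.47×10^-6)/(0.0331) = 1.88×10^6 N/C.

E = 1.88e6 V/m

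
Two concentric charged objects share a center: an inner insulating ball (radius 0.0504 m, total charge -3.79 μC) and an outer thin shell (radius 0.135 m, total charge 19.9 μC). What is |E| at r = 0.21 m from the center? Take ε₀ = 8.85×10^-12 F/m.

E ≈ 3.28×10^6 V/m

Take a concentric spherical Gaussian surface of radius r = 0.21 m (r > 0.135 m, enclosing both).
Q_enc = (-3.79 μC) + (19.9 μC) = 1.611×10^-5 C.
Applying ∮E·dA = Q_enc/ε₀ with Φ = E(4πr²):
E = |Q_enc|/(4πε₀r²) = (1.611e-5)/(4π·8.85×10^-12·(0.21)²) = 3.28e6 N/C.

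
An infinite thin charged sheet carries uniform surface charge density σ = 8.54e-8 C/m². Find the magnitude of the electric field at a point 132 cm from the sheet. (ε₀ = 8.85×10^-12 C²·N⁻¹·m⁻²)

E = 4.82e3 N/C

Choose a cylindrical pillbox piercing the sheet, end faces (area A) parallel to it.
Flux Φ = 2EA and Q_enc = σA, so 2EA = σA/ε₀ ⇒ E = |σ|/(2ε₀), independent of distance.
E = |σ|/(2ε₀) = (8.54×10^-8)/(2·8.85×10^-12) = 4.82×10^3 N/C.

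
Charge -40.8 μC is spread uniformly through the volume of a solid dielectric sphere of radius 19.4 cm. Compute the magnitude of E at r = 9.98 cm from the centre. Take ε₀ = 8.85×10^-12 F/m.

|E| = 5.01×10^6 V/m

Symmetry ⇒ E = E(r) r̂. Gaussian sphere of radius r = 9.98 cm (r < R).
Only the charge within r is enclosed: Q_enc = Q·(r/R)³ = (-40.8 μC)·(9.98 cm/19.4 cm)³ = -5.555×10^-6 C.
Since E is radial and uniform over the Gaussian sphere, Φ = E·4πr² = Q_enc/ε₀.
E = |Q_enc|/(4πε₀r²) = (5.555×10^-6)/(4π·8.85×10^-12·(0.0998)²) = 5.01×10^6 N/C.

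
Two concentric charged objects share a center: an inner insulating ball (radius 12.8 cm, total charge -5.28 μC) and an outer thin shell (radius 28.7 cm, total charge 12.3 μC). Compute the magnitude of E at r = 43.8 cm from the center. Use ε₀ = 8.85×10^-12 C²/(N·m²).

Symmetry ⇒ E = E(r) r̂. Gaussian sphere of radius r = 43.8 cm (r > 28.7 cm, enclosing both).
Q_enc = (-5.28 μC) + (12.3 μC) = 7.02×10^-6 C.
Gauss's law: E·4πr² = Q_enc/ε₀.
E = |Q_enc|/(4πε₀r²) = (7.02×10^-6)/(4π·8.85×10^-12·(0.438)²) = 3.29×10^5 N/C.

|E| = 3.29×10^5 N/C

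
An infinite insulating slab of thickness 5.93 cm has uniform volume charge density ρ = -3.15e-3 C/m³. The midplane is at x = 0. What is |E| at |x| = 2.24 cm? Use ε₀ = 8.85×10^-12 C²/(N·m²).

7.97×10^6 N/C

By symmetry E is perpendicular to the slab. A Gaussian pillbox from −2.24 cm to +2.24 cm (face area A) lies entirely within the slab.
Q_enc = ρ·(2x)·A and flux = 2EA, so 2EA = 2ρxA/ε₀ ⇒ E = |ρ|x/ε₀.
E = (3.15×10^-3)(0.0224)/(8.85×10^-12) = 7.97×10^6 N/C.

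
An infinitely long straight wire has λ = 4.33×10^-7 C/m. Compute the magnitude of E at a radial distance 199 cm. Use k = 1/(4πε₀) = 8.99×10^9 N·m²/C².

Coaxial Gaussian cylinder, radius r = 199 cm, length L.
Q_enc = λL, so λ_enc = 4.33×10^-7 C/m.
Since E is radial and uniform over the curved surface, Φ = E·2πrL = Q_enc/ε₀ = λ_enc L/ε₀.
E = 2k|λ_enc|/r = 2(8.99×10^9)(4.33e-7)/(1.99) = 3.91e3 N/C.

E = 3.91×10^3 V/m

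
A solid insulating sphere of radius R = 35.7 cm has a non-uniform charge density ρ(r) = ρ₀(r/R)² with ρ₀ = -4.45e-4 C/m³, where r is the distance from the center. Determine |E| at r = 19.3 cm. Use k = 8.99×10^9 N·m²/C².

Use a concentric Gaussian sphere at r = 19.3 cm (r < R).
Q_enc = ∫₀^r ρ(r')·4πr'² dr' = (4πρ₀/R²) ∫₀^r r'^4 dr' = 4πρ₀ r^5/(5·R²) = -2.35×10^-6 C.
Since E is radial and uniform over the Gaussian sphere, Φ = E·4πr² = Q_enc/ε₀.
E = k|Q_enc|/r² = (8.99×10^9)(2.35×10^-6)/(0.193)² = 5.67e5 N/C.

5.67×10^5 N/C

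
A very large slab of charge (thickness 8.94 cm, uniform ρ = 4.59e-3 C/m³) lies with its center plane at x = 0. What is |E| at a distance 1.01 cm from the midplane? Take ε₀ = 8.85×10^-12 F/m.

5.24×10^6 N/C

By symmetry E is perpendicular to the slab. A Gaussian pillbox from −1.01 cm to +1.01 cm (face area A) lies entirely within the slab.
Q_enc = ρ·(2x)·A and flux = 2EA, so 2EA = 2ρxA/ε₀ ⇒ E = |ρ|x/ε₀.
E = (4.59×10^-3)(0.0101)/(8.85×10^-12) = 5.24×10^6 N/C.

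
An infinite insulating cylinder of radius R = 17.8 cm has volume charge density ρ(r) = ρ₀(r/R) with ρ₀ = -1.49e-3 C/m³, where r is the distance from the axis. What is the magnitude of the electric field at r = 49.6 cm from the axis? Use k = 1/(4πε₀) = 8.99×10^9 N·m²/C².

Take a coaxial cylindrical Gaussian surface of radius r = 49.6 cm and length L (r > R, full charge per length enclosed).
λ_enc = 2π ∫₀^R ρ₀(r'/R)^1 r' dr' = 2πρ₀R²/3 = -9.887×10^-5 C/m.
Applying ∮E·dA = Q_enc/ε₀ with the end caps contributing no flux:
E = 2k|λ_enc|/r = 2(8.99×10^9)(9.887×10^-5)/(0.496) = 3.58e6 N/C.

E = 3.58e6 N/C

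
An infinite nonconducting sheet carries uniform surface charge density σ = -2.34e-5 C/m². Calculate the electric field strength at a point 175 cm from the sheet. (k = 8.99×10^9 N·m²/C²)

Choose a cylindrical pillbox piercing the sheet, end faces (area A) parallel to it.
Flux Φ = 2EA and Q_enc = σA, so 2EA = σA/ε₀ ⇒ E = |σ|/(2ε₀), independent of distance.
E = 2πk|σ| = 2π(8.99×10^9)(2.34×10^-5) = 1.32×10^6 N/C.

|E| ≈ 1.32e6 V/m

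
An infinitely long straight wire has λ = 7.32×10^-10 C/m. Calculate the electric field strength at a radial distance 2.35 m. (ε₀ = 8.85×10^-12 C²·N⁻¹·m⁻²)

Coaxial Gaussian cylinder, radius r = 2.35 m, length L.
Q_enc = λL, so λ_enc = 7.32e-10 C/m.
Since E is radial and uniform over the curved surface, Φ = E·2πrL = Q_enc/ε₀ = λ_enc L/ε₀.
E = |λ_enc|/(2πε₀r) = (7.32×10^-10)/(2π·8.85×10^-12·2.35) = 5.6 N/C.

|E| = 5.6 V/m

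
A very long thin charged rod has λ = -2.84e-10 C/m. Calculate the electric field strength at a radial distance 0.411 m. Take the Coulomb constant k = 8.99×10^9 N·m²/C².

|E| ≈ 12.4 V/m

Choose a coaxial cylinder of radius r = 0.411 m (arbitrary length L) as the Gaussian surface.
Q_enc = λL, so λ_enc = -2.84×10^-10 C/m.
Since E is radial and uniform over the curved surface, Φ = E·2πrL = Q_enc/ε₀ = λ_enc L/ε₀.
E = 2k|λ_enc|/r = 2(8.99×10^9)(2.84×10^-10)/(0.411) = 12.4 N/C.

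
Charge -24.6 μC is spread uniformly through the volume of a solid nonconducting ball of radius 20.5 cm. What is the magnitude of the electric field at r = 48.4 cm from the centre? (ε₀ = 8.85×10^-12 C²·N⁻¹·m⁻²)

|E| = 9.44×10^5 V/m

Use a concentric Gaussian sphere at r = 48.4 cm (r > R, so the entire charge is enclosed).
Q_enc = -24.6 μC = -2.46e-5 C.
Applying ∮E·dA = Q_enc/ε₀ with Φ = E(4πr²):
E = |Q_enc|/(4πε₀r²) = (2.46×10^-5)/(4π·8.85×10^-12·(0.484)²) = 9.44×10^5 N/C.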